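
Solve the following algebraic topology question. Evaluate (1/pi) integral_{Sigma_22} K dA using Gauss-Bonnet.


Gauss-Bonnet: integral K dA = 2*pi*chi(M).
chi(Sigma_22) = 2 - 2*22 = -42.
(integral K dA)/pi = 2*chi = 2*(-42) = -84

-84


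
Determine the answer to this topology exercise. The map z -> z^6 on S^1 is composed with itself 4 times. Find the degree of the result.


deg(f) = 6. Degree is multiplicative: deg(f^4) = (deg f)^4.
deg(f^4) = (6)^4 = 1296

1296


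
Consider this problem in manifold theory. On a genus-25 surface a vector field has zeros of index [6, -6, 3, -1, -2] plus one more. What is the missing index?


Poincare-Hopf: sum of indices = chi(M).
chi(Sigma_25) = 2 - 2*25 = -48.
Sum of known indices = 0.
x = chi - (sum known) = -48 - (0) = -48

-48


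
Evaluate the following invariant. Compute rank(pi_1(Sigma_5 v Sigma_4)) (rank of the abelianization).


For a wedge: H_1(A v B) = H_1(A) + H_1(B).
b_1(Sigma_5) = 10, b_1(Sigma_4) = 8.
b_1 = 10 + 8 = 18

18


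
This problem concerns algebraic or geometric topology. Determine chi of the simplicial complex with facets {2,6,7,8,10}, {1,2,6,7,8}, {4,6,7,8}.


Enumerate all faces; f-vector: f_0=7, f_1=17, f_2=19, f_3=10, f_4=2.
chi = sum (-1)^k f_k = 1

1


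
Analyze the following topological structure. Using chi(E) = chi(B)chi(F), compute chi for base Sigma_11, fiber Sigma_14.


For a fiber bundle F -> E -> B (with CW structure): chi(E) = chi(B) * chi(F).
chi(Sigma_11) = -20, chi(Sigma_14) = -26.
chi(E) = (-20) * (-26) = 520

520


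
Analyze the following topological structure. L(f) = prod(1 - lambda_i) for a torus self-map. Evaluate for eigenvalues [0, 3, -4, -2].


For a torus self-map: L(f) = det(I - A) where A acts on H_1.
L(f) = (1-0) * (1-3) * (1--4) * (1--2) = 1 * -2 * 5 * 3 = -30

-30


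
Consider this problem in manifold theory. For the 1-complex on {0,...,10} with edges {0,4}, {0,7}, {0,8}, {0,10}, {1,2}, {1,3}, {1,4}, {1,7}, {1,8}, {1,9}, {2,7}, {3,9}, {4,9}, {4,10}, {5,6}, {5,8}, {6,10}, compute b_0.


Run DFS/union-find over 11 vertices.
V = 11, E = 17.
Number of components = 1

1


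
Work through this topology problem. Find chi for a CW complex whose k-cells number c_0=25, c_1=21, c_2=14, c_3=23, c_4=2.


chi = sum_k (-1)^k c_k.
= (-1)^0*25 + (-1)^1*21 + (-1)^2*14 + (-1)^3*23 + (-1)^4*2
= (25) + (-21) + (14) + (-23) + (2)
= -3

-3


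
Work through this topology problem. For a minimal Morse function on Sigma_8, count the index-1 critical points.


A perfect Morse function has m_k = b_k.
For Sigma_8: b_0=1, b_1=2g=16, b_2=1.
Saddles m_1 = 2g = 16

16


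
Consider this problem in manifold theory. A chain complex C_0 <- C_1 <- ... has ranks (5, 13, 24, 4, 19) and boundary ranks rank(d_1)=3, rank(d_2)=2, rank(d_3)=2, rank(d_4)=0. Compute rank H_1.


rank H_k = rank(ker d_k) - rank(im d_{k+1}).
rank(ker d_1) = rank(C_1) - rank(d_1) = 13 - 3 = 10.
rank(im d_{1+1}) = 2.
rank H_1 = 10 - 2 = 8

8


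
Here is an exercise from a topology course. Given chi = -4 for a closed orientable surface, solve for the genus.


chi = 2 - 2g for closed orientable surfaces.
-4 = 2 - 2g
2g = 2 - (-4) = 6
g = 3

3


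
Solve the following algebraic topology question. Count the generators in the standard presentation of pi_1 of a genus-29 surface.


Standard presentation: pi_1(Sigma_g) = <a_1,b_1,...,a_g,b_g | [a_1,b_1]...[a_g,b_g] = 1>.
Number of generators = 2g = 2*29 = 58

58


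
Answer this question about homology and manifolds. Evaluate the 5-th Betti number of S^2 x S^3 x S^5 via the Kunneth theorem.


Each S^d has Poincare polynomial 1 + t^d.
The product S^2 x S^3 x S^5 has Poincare polynomial prod(1+t^d_i).
Expanding: b_0=1, b_2=1, b_3=1, b_5=2, b_7=1, b_8=1, b_10=1.
b_5 = 2

2


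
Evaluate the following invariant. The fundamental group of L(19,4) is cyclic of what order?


pi_1(L(p,q)) = Z/pZ for any q coprime to p.
|pi_1(L(19,4))| = 19

19


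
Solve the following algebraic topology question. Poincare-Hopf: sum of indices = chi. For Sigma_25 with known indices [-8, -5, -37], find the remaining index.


Poincare-Hopf: sum of indices = chi(M).
chi(Sigma_25) = 2 - 2*25 = -48.
Sum of known indices = -50.
x = chi - (sum known) = -48 - (-50) = 2

2


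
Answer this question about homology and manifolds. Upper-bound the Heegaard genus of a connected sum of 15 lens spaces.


Heegaard genus satisfies g(A#B) <= g(A) + g(B).
Each lens space has g = 1.
Upper bound: 15 * 1 = 15

15


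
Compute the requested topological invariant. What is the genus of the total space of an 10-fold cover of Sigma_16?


For an n-sheeted cover: chi(E) = n * chi(B).
chi(Sigma_16) = 2 - 2*16 = -30.
chi(E) = 10 * (-30) = -300.
genus(E) = (2 - chi(E))/2 = (2 - (-300))/2 = 302/2 = 151

151


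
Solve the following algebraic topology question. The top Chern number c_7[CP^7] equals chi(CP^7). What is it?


For any closed oriented manifold, <e(TM),[M]> = chi(M).
chi(CP^7) = 7+1 = 8

8


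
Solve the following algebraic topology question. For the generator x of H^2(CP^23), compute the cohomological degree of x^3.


|x| = 2 in H^*(CP^n).
|x^3| = 3 * |x| = 3 * 2 = 6

6


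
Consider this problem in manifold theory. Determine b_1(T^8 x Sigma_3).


pi_1(A x B) = pi_1(A) x pi_1(B); rank of abelianization = b_1.
b_1(T^8) = 8, b_1(Sigma_3) = 2*3 = 6.
b_1(product) = 8 + 6 = 14

14


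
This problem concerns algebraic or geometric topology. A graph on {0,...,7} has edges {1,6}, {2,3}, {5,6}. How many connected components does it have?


Run DFS/union-find over 8 vertices.
V = 8, E = 3.
Number of components = 5

5


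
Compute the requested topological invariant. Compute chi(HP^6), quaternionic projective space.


HP^6 has one cell in each dimension 0, 4, ..., 4*6 (6+1 cells, all even-dim).
chi = 6 + 1 = 7

7


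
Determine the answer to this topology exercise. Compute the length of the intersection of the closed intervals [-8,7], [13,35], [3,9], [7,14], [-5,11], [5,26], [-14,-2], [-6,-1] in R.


Intersection = [max(a_i), min(b_i)] = [13, -2].
Since 13 > -2, the intersection is empty.
Length = 0

0


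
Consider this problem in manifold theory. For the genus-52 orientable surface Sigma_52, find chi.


For a closed orientable surface of genus g: chi = 2 - 2g.
Here g = 52.
chi = 2 - 2*52 = 2 - 104 = -102

-102


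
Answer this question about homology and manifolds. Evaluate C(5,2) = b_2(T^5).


By the Kunneth formula, b_k(T^n) = C(n,k).
b_2(T^5) = C(5,2).
C(5,2) = 5!/(2!*3!) = 10

10


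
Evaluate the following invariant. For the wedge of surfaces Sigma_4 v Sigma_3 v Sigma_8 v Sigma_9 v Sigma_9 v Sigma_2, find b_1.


For a wedge X v Y: reduced H_k(X v Y) = H_k(X) + H_k(Y).
Each Sigma_g contributes b_1 = 2g.
b_1 = 8 + 6 + 16 + 18 + 18 + 4 = 70

70


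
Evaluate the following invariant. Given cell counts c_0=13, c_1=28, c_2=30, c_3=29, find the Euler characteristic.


chi = sum_k (-1)^k c_k.
= (-1)^0*13 + (-1)^1*28 + (-1)^2*30 + (-1)^3*29
= (13) + (-28) + (30) + (-29)
= -14

-14


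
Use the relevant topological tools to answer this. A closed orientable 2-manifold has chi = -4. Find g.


chi = 2 - 2g for closed orientable surfaces.
-4 = 2 - 2g
2g = 2 - (-4) = 6
g = 3

3


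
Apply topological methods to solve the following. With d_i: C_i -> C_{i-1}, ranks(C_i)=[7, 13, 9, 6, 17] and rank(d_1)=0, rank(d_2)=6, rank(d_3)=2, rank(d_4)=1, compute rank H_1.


rank H_k = rank(ker d_k) - rank(im d_{k+1}).
rank(ker d_1) = rank(C_1) - rank(d_1) = 13 - 0 = 13.
rank(im d_{1+1}) = 6.
rank H_1 = 13 - 6 = 7

7


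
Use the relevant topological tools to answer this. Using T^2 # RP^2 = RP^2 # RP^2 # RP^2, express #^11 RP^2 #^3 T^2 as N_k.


Since a >= 1, the sum is non-orientable; each T^2 can be replaced by RP^2 # RP^2 (since T^2#RP^2 = 3RP^2).
Total crosscaps k = 11 + 2*3 = 17.
Check via chi: chi = 11*1 + 3*0 - (11+3-1)*2 = -15 = 2 - k = -15. Consistent.

17


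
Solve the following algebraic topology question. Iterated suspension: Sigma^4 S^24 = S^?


Each suspension raises dimension by 1: Sigma S^n = S^{n+1}.
Sigma^4 S^24 = S^{24+4} = S^28

28


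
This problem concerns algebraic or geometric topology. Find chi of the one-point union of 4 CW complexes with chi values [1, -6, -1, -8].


chi(A v B) = chi(A) + chi(B) - 1 (one point identified).
For 4 spaces: chi = (sum chi_i) - (4 - 1).
sum = -14; chi = -14 - 3 = -17

-17


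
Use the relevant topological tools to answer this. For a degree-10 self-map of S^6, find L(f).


On S^6: L(f) = tr(f_0*) + (-1)^6 tr(f_6*) = 1 + (-1)^6 * deg(f).
L(f) = 1 + (-1)^6 * 10 = 1 + 10 = 11

11


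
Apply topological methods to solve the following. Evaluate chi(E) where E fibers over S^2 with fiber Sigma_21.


chi(S^2) = 2 (n even), chi(Sigma_21) = 2 - 2*21 = -40.
chi(E) = 2 * (-40) = -80

-80


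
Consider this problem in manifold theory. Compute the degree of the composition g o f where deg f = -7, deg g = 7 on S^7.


Degree is multiplicative under composition: deg(g o f) = deg(g) * deg(f).
= 7 * -7 = -49

-49


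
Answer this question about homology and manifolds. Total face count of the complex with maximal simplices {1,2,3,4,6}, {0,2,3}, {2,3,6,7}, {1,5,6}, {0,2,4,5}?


Each maximal simplex on m vertices has 2^m - 1 nonempty faces.
Take the union (dedupe shared faces).
Total distinct faces = 56

56


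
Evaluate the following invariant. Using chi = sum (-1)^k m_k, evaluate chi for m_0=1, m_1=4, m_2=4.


Morse theory: chi(M) = sum_k (-1)^k m_k where m_k = #(index-k critical points).
= (1) + (-4) + (4) = 1

1


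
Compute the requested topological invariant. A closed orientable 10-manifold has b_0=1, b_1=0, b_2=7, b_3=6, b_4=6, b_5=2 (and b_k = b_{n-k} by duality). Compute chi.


By Poincare duality b_k = b_{10-k}, so full Betti numbers: b_0=1, b_1=0, b_2=7, b_3=6, b_4=6, b_5=2, b_6=6, b_7=6, b_8=7, b_9=0, b_10=1.
chi = sum (-1)^k b_k = 14

14


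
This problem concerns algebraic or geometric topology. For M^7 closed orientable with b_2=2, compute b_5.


Poincare duality for closed orientable n-manifolds: b_k = b_{n-k}.
Here n = 7, so b_5 = b_2 = 2

2


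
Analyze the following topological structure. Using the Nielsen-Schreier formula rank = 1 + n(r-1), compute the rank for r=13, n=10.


Nielsen-Schreier: an index-n subgroup of F_r is free of rank 1 + n(r-1).
Equivalently: chi(cover) = n*chi(base); chi(vee_r S^1) = 1 - 13 = -12.
chi(E) = 10*(-12) = -120; rank = 1 - chi(E) = 1 - (-120) = 121.
rank = 1 + 10*(13-1) = 1 + 120 = 121

121


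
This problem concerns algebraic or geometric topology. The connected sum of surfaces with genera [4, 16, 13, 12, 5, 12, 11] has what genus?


Genus is additive under connected sum of orientable surfaces.
g = 4 + 16 + 13 + 12 + 5 + 12 + 11 = 73

73


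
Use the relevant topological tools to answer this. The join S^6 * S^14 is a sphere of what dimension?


Join of spheres: S^m * S^n = S^{m+n+1}.
dim = 6 + 14 + 1 = 21

21


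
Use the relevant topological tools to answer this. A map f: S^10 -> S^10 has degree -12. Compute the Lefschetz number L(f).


On S^10: L(f) = tr(f_0*) + (-1)^10 tr(f_10*) = 1 + (-1)^10 * deg(f).
L(f) = 1 + (-1)^10 * -12 = 1 + -12 = -11

-11


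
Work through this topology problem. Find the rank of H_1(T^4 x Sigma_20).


pi_1(A x B) = pi_1(A) x pi_1(B); rank of abelianization = b_1.
b_1(T^4) = 4, b_1(Sigma_20) = 2*20 = 40.
b_1(product) = 4 + 40 = 44

44


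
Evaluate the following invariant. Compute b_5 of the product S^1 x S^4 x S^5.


Each S^d has Poincare polynomial 1 + t^d.
The product S^1 x S^4 x S^5 has Poincare polynomial prod(1+t^d_i).
Expanding: b_0=1, b_1=1, b_4=1, b_5=2, b_6=1, b_9=1, b_10=1.
b_5 = 2

2


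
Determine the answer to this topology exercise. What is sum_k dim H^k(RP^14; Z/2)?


H^k(RP^14; Z/2) = Z/2 for each 0 <= k <= 14.
Total dimension = 14 + 1 = 15

15


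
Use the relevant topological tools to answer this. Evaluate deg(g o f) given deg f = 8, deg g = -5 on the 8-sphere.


Degree is multiplicative under composition: deg(g o f) = deg(g) * deg(f).
= -5 * 8 = -40

-40


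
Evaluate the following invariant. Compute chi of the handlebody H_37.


A genus-g handlebody deformation retracts to a wedge of g circles.
chi(vee_g S^1) = 1 - g.
chi(H_37) = 1 - 37 = -36

-36


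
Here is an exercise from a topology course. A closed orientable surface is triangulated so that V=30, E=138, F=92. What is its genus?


chi = V - E + F = 30 - 138 + 92 = -16
For orientable closed surface: chi = 2 - 2g, so g = (2 - chi)/2.
g = (2 - (-16)) / 2 = 18 / 2 = 9

9


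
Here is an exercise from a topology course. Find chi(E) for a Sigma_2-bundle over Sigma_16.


For a fiber bundle F -> E -> B (with CW structure): chi(E) = chi(B) * chi(F).
chi(Sigma_16) = -30, chi(Sigma_2) = -2.
chi(E) = (-30) * (-2) = 60

60


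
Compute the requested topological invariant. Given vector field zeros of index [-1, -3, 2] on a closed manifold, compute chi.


Poincare-Hopf: chi(M) = sum of indices of zeros.
chi = (-1) + (-3) + (2) = -2

-2


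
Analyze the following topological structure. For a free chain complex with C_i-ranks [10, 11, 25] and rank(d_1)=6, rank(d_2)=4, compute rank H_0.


rank H_k = rank(ker d_k) - rank(im d_{k+1}).
rank(ker d_0) = rank(C_0) - rank(d_0) = 10 - 0 = 10.
rank(im d_{0+1}) = 6.
rank H_0 = 10 - 6 = 4

4


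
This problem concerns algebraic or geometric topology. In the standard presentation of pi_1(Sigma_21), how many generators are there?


Standard presentation: pi_1(Sigma_g) = <a_1,b_1,...,a_g,b_g | [a_1,b_1]...[a_g,b_g] = 1>.
Number of generators = 2g = 2*21 = 42

42


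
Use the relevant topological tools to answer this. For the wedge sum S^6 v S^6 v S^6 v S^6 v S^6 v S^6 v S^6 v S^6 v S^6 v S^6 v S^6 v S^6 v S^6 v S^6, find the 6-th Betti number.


For a wedge of spheres, H_k (k>0) is free on one generator per sphere of dimension k.
Spheres of dimension 6: count = 14.
b_6 = 14

14


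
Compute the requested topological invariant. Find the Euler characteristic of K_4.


K_4: V = 4, E = C(4,2) = 6.
chi = V - E = 4 - 6 = -2

-2


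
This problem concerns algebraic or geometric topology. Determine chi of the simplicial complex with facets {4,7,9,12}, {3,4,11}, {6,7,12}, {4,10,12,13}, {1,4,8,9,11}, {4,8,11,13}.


Enumerate all faces; f-vector: f_0=11, f_1=26, f_2=23, f_3=8, f_4=1.
chi = sum (-1)^k f_k = 1

1


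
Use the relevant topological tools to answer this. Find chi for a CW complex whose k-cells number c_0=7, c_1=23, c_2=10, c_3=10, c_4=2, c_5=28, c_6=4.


chi = sum_k (-1)^k c_k.
= (-1)^0*7 + (-1)^1*23 + (-1)^2*10 + (-1)^3*10 + (-1)^4*2 + (-1)^5*28 + (-1)^6*4
= (7) + (-23) + (10) + (-10) + (2) + (-28) + (4)
= -38

-38


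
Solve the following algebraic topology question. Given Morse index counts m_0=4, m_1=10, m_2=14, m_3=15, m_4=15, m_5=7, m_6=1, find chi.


Morse theory: chi(M) = sum_k (-1)^k m_k where m_k = #(index-k critical points).
= (4) + (-10) + (14) + (-15) + (15) + (-7) + (1) = 2

2


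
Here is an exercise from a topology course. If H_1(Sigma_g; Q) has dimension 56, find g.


For a closed orientable surface: b_1 = 2g.
56 = 2g
g = 56 / 2 = 28

28


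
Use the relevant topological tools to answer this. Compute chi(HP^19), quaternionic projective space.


HP^19 has one cell in each dimension 0, 4, ..., 4*19 (19+1 cells, all even-dim).
chi = 19 + 1 = 20

20


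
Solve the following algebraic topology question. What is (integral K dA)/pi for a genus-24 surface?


Gauss-Bonnet: integral K dA = 2*pi*chi(M).
chi(Sigma_24) = 2 - 2*24 = -46.
(integral K dA)/pi = 2*chi = 2*(-46) = -92

-92


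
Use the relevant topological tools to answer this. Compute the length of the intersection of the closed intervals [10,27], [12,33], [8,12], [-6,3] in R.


Intersection = [max(a_i), min(b_i)] = [12, 3].
Since 12 > 3, the intersection is empty.
Length = 0

0


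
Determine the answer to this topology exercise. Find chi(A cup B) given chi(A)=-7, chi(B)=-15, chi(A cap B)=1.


chi(A cup B) = chi(A) + chi(B) - chi(A cap B)
= -7 + (-15) - (1)
= -23

-23


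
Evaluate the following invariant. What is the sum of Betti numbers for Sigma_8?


For Sigma_8: b_0 = 1, b_1 = 2g = 16, b_2 = 1.
Total = 1 + 16 + 1 = 18

18


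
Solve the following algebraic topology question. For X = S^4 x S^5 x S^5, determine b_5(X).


Each S^d has Poincare polynomial 1 + t^d.
The product S^4 x S^5 x S^5 has Poincare polynomial prod(1+t^d_i).
Expanding: b_0=1, b_4=1, b_5=2, b_9=2, b_10=1, b_14=1.
b_5 = 2

2


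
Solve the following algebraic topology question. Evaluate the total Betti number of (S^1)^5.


b_k(T^5) = C(5,k), so the sum over k is sum_k C(5,k) = 2^5.
Total = 2^5 = 32

32


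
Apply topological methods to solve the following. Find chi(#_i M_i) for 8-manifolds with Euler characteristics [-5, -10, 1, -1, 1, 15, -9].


For n-manifolds: chi(A#B) = chi(A) + chi(B) - chi(S^8).
chi(S^8) = 1 + (-1)^8 = 2.
chi(#) = (sum chi_i) - (7-1)*chi(S^8) = -8 - 6*2 = -20

-20


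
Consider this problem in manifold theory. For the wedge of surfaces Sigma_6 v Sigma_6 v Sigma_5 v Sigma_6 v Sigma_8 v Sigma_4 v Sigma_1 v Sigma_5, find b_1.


For a wedge X v Y: reduced H_k(X v Y) = H_k(X) + H_k(Y).
Each Sigma_g contributes b_1 = 2g.
b_1 = 12 + 12 + 10 + 12 + 16 + 8 + 2 + 10 = 82

82


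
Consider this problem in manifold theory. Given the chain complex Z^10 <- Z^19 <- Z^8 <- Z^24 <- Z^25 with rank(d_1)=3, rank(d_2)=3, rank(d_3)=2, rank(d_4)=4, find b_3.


rank H_k = rank(ker d_k) - rank(im d_{k+1}).
rank(ker d_3) = rank(C_3) - rank(d_3) = 24 - 2 = 22.
rank(im d_{3+1}) = 4.
rank H_3 = 22 - 4 = 18

18


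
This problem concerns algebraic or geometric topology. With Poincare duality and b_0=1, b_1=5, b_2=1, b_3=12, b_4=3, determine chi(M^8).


By Poincare duality b_k = b_{8-k}, so full Betti numbers: b_0=1, b_1=5, b_2=1, b_3=12, b_4=3, b_5=12, b_6=1, b_7=5, b_8=1.
chi = sum (-1)^k b_k = -27

-27


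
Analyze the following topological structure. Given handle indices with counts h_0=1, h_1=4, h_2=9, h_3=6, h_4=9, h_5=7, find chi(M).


Handles of index k contribute (-1)^k to chi (same as CW cells).
chi = (1) + (-4) + (9) + (-6) + (9) + (-7) = 2

2


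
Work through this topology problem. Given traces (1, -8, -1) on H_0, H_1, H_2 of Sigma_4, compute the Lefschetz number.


L(f) = tr(f_0*) - tr(f_1*) + tr(f_2*).
= 1 - (-8) + (-1)
= 8

8


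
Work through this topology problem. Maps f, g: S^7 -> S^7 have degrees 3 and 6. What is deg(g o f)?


Degree is multiplicative under composition: deg(g o f) = deg(g) * deg(f).
= 6 * 3 = 18

18


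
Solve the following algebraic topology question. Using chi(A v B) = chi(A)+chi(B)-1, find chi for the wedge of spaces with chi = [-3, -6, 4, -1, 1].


chi(A v B) = chi(A) + chi(B) - 1 (one point identified).
For 5 spaces: chi = (sum chi_i) - (5 - 1).
sum = -5; chi = -5 - 4 = -9

-9


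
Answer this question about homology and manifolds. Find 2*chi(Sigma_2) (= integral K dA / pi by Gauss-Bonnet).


Gauss-Bonnet: integral K dA = 2*pi*chi(M).
chi(Sigma_2) = 2 - 2*2 = -2.
(integral K dA)/pi = 2*chi = 2*(-2) = -4

-4


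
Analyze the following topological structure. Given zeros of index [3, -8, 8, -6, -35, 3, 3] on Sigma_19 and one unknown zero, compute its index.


Poincare-Hopf: sum of indices = chi(M).
chi(Sigma_19) = 2 - 2*19 = -36.
Sum of known indices = -32.
x = chi - (sum known) = -36 - (-32) = -4

-4


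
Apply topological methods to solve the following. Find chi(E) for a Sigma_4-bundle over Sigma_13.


For a fiber bundle F -> E -> B (with CW structure): chi(E) = chi(B) * chi(F).
chi(Sigma_13) = -24, chi(Sigma_4) = -6.
chi(E) = (-24) * (-6) = 144

144


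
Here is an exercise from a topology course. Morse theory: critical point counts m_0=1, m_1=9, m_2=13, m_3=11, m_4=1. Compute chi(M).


Morse theory: chi(M) = sum_k (-1)^k m_k where m_k = #(index-k critical points).
= (1) + (-9) + (13) + (-11) + (1) = -5

-5


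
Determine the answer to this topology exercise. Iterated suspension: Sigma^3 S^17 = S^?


Each suspension raises dimension by 1: Sigma S^n = S^{n+1}.
Sigma^3 S^17 = S^{17+3} = S^20

20


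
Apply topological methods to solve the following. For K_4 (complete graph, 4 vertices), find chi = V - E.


K_4: V = 4, E = C(4,2) = 6.
chi = V - E = 4 - 6 = -2

-2


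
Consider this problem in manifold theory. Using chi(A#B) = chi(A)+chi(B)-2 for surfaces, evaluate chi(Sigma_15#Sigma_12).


chi(Sigma_15) = 2 - 2*15 = -28
chi(Sigma_12) = 2 - 2*12 = -22
For surfaces: chi(A#B) = chi(A) + chi(B) - 2.
chi = -28 + -22 - 2 = -52

-52


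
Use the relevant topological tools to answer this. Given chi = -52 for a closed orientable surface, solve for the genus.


chi = 2 - 2g for closed orientable surfaces.
-52 = 2 - 2g
2g = 2 - (-52) = 54
g = 27

27


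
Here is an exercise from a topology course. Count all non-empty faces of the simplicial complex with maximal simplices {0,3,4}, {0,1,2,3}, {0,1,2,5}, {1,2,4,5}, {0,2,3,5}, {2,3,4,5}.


Each maximal simplex on m vertices has 2^m - 1 nonempty faces.
Take the union (dedupe shared faces).
Total distinct faces = 41

41


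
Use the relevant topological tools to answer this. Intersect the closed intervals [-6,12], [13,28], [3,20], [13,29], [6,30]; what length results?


Intersection = [max(a_i), min(b_i)] = [13, 12].
Since 13 > 12, the intersection is empty.
Length = 0

0


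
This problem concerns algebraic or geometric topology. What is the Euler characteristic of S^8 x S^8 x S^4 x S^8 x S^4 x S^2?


chi is multiplicative: chi(X x Y) = chi(X) chi(Y).
Each even-dim sphere has chi = 2. There are 6 factors.
chi = 2^6 = 64

64


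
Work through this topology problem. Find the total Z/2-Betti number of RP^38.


H^k(RP^38; Z/2) = Z/2 for each 0 <= k <= 38.
Total dimension = 38 + 1 = 39

39


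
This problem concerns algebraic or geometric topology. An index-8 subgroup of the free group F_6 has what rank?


Nielsen-Schreier: an index-n subgroup of F_r is free of rank 1 + n(r-1).
Equivalently: chi(cover) = n*chi(base); chi(vee_r S^1) = 1 - 6 = -5.
chi(E) = 8*(-5) = -40; rank = 1 - chi(E) = 1 - (-40) = 41.
rank = 1 + 8*(6-1) = 1 + 40 = 41

41


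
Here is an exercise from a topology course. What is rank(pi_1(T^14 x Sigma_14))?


pi_1(A x B) = pi_1(A) x pi_1(B); rank of abelianization = b_1.
b_1(T^14) = 14, b_1(Sigma_14) = 2*14 = 28.
b_1(product) = 14 + 28 = 42

42


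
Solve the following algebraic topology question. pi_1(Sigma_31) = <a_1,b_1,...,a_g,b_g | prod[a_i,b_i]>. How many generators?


Standard presentation: pi_1(Sigma_g) = <a_1,b_1,...,a_g,b_g | [a_1,b_1]...[a_g,b_g] = 1>.
Number of generators = 2g = 2*31 = 62

62


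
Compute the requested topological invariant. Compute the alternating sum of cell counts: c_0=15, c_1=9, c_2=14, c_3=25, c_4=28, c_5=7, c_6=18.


chi = sum_k (-1)^k c_k.
= (-1)^0*15 + (-1)^1*9 + (-1)^2*14 + (-1)^3*25 + (-1)^4*28 + (-1)^5*7 + (-1)^6*18
= (15) + (-9) + (14) + (-25) + (28) + (-7) + (18)
= 34

34


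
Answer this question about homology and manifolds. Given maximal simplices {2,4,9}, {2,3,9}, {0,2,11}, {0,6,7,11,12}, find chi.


Enumerate all faces; f-vector: f_0=9, f_1=17, f_2=13, f_3=5, f_4=1.
chi = sum (-1)^k f_k = 1

1


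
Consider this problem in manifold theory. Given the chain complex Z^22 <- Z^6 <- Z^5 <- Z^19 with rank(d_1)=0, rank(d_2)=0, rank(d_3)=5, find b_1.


rank H_k = rank(ker d_k) - rank(im d_{k+1}).
rank(ker d_1) = rank(C_1) - rank(d_1) = 6 - 0 = 6.
rank(im d_{1+1}) = 0.
rank H_1 = 6 - 0 = 6

6


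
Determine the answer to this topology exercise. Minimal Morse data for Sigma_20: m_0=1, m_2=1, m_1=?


A perfect Morse function has m_k = b_k.
For Sigma_20: b_0=1, b_1=2g=40, b_2=1.
Saddles m_1 = 2g = 40

40


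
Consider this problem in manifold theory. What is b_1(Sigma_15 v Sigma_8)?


For a wedge: H_1(A v B) = H_1(A) + H_1(B).
b_1(Sigma_15) = 30, b_1(Sigma_8) = 16.
b_1 = 30 + 16 = 46

46


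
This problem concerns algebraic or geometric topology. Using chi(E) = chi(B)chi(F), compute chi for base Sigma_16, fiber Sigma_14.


For a fiber bundle F -> E -> B (with CW structure): chi(E) = chi(B) * chi(F).
chi(Sigma_16) = -30, chi(Sigma_14) = -26.
chi(E) = (-30) * (-26) = 780

780


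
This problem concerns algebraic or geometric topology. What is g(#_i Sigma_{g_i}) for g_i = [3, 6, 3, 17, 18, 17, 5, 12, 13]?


Genus is additive under connected sum of orientable surfaces.
g = 3 + 6 + 3 + 17 + 18 + 17 + 5 + 12 + 13 = 94

94


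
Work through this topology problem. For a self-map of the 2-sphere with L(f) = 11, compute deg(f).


L(f) = 1 + (-1)^2 deg(f) on S^2.
11 = 1 + (-1)^2 * deg(f)
(-1)^2 * deg(f) = 10
deg(f) = 10

10


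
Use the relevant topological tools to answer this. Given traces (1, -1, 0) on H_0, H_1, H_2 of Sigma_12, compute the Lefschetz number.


L(f) = tr(f_0*) - tr(f_1*) + tr(f_2*).
= 1 - (-1) + (0)
= 2

2


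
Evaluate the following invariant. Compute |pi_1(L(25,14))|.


pi_1(L(p,q)) = Z/pZ for any q coprime to p.
|pi_1(L(25,14))| = 25

25


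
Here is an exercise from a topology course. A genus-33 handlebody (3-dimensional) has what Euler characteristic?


A genus-g handlebody deformation retracts to a wedge of g circles.
chi(vee_g S^1) = 1 - g.
chi(H_33) = 1 - 33 = -32

-32


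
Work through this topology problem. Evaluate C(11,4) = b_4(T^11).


By the Kunneth formula, b_k(T^n) = C(n,k).
b_4(T^11) = C(11,4).
C(11,4) = 11!/(4!*7!) = 330

330


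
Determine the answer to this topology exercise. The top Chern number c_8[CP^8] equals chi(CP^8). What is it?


For any closed oriented manifold, <e(TM),[M]> = chi(M).
chi(CP^8) = 8+1 = 9

9


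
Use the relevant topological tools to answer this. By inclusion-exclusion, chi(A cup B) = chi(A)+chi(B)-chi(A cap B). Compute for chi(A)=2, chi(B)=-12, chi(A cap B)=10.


chi(A cup B) = chi(A) + chi(B) - chi(A cap B)
= 2 + (-12) - (10)
= -20

-20


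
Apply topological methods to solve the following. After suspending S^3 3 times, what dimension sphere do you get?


Each suspension raises dimension by 1: Sigma S^n = S^{n+1}.
Sigma^3 S^3 = S^{3+3} = S^6

6


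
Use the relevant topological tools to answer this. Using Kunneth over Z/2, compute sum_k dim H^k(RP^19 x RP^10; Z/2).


dim H^*(RP^n; Z/2) = n+1 (one Z/2 in each degree 0..n).
Total Betti number is multiplicative.
Total = (19+1) * (10+1) = 20 * 11 = 220

220


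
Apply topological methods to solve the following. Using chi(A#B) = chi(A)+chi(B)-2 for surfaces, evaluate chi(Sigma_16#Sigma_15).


chi(Sigma_16) = 2 - 2*16 = -30
chi(Sigma_15) = 2 - 2*15 = -28
For surfaces: chi(A#B) = chi(A) + chi(B) - 2.
chi = -30 + -28 - 2 = -60

-60


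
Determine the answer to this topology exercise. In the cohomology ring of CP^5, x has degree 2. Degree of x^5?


|x| = 2 in H^*(CP^n).
|x^5| = 5 * |x| = 5 * 2 = 10

10


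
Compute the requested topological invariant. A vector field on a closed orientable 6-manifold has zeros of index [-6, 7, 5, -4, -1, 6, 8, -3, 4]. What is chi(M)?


Poincare-Hopf: chi(M) = sum of indices of zeros.
chi = (-6) + (7) + (5) + (-4) + (-1) + (6) + (8) + (-3) + (4) = 16

16


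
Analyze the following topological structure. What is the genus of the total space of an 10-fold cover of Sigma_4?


For an n-sheeted cover: chi(E) = n * chi(B).
chi(Sigma_4) = 2 - 2*4 = -6.
chi(E) = 10 * (-6) = -60.
genus(E) = (2 - chi(E))/2 = (2 - (-60))/2 = 62/2 = 31

31


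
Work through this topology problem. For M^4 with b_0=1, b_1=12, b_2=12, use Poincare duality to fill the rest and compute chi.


By Poincare duality b_k = b_{4-k}, so full Betti numbers: b_0=1, b_1=12, b_2=12, b_3=12, b_4=1.
chi = sum (-1)^k b_k = -10

-10


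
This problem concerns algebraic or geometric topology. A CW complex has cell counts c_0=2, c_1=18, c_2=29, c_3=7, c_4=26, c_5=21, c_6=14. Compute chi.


chi = sum_k (-1)^k c_k.
= (-1)^0*2 + (-1)^1*18 + (-1)^2*29 + (-1)^3*7 + (-1)^4*26 + (-1)^5*21 + (-1)^6*14
= (2) + (-18) + (29) + (-7) + (26) + (-21) + (14)
= 25

25


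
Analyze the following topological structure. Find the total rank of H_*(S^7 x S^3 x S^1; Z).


Total Betti number is multiplicative under products.
Each S^d (d>=1) has total Betti number 2.
There are 3 sphere factors.
Total = 2^3 = 8

8


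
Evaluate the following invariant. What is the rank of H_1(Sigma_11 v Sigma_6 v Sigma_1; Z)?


For a wedge X v Y: reduced H_k(X v Y) = H_k(X) + H_k(Y).
Each Sigma_g contributes b_1 = 2g.
b_1 = 22 + 12 + 2 = 36

36


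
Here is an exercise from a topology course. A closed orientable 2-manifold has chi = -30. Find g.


chi = 2 - 2g for closed orientable surfaces.
-30 = 2 - 2g
2g = 2 - (-30) = 32
g = 16

16


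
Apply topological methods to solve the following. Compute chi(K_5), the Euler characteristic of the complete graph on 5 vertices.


K_5: V = 5, E = C(5,2) = 10.
chi = V - E = 5 - 10 = -5

-5


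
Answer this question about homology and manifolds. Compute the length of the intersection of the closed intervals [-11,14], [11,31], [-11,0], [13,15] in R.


Intersection = [max(a_i), min(b_i)] = [13, 0].
Since 13 > 0, the intersection is empty.
Length = 0

0


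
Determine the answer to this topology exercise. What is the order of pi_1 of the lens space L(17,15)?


pi_1(L(p,q)) = Z/pZ for any q coprime to p.
|pi_1(L(17,15))| = 17

17


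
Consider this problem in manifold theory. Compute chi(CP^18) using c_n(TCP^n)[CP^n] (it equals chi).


For any closed oriented manifold, <e(TM),[M]> = chi(M).
chi(CP^18) = 18+1 = 19

19


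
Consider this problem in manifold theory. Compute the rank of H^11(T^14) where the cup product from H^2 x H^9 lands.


Cup product: H^p x H^q -> H^{p+q}; here p+q = 2+9 = 11.
rank H^k(T^n) = C(n,k).
C(14,11) = 364

364


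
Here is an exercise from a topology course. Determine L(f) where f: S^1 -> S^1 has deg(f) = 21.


On S^1: L(f) = tr(f_0*) + (-1)^1 tr(f_1*) = 1 + (-1)^1 * deg(f).
L(f) = 1 + (-1)^1 * 21 = 1 + -21 = -20

-20


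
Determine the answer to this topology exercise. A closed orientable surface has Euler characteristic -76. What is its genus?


chi = 2 - 2g for closed orientable surfaces.
-76 = 2 - 2g
2g = 2 - (-76) = 78
g = 39

39


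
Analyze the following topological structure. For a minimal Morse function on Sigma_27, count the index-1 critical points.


A perfect Morse function has m_k = b_k.
For Sigma_27: b_0=1, b_1=2g=54, b_2=1.
Saddles m_1 = 2g = 54

54


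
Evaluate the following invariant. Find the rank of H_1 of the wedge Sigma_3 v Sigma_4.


For a wedge: H_1(A v B) = H_1(A) + H_1(B).
b_1(Sigma_3) = 6, b_1(Sigma_4) = 8.
b_1 = 6 + 8 = 14

14


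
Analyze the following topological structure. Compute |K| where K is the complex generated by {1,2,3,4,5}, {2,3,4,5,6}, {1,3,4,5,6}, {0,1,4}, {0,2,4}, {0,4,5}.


Each maximal simplex on m vertices has 2^m - 1 nonempty faces.
Take the union (dedupe shared faces).
Total distinct faces = 63

63


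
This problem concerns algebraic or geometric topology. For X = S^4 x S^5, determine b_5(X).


Each S^d has Poincare polynomial 1 + t^d.
The product S^4 x S^5 has Poincare polynomial prod(1+t^d_i).
Expanding: b_0=1, b_4=1, b_5=1, b_9=1.
b_5 = 1

1


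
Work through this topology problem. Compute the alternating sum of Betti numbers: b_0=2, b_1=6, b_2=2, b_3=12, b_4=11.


chi = sum_k (-1)^k b_k.
= (2) + (-6) + (2) + (-12) + (11)
= -3

-3


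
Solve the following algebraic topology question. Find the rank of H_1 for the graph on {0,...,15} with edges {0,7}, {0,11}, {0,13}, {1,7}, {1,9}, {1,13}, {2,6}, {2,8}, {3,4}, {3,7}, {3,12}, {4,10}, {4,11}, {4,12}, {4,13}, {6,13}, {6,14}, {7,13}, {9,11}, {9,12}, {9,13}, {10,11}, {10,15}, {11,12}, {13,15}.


b_1 = E - V + (number of components).
E = 25, V = 16, components = 2.
b_1 = 25 - 16 + 2 = 11

11


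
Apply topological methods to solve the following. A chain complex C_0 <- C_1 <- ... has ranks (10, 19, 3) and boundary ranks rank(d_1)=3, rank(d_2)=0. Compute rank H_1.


rank H_k = rank(ker d_k) - rank(im d_{k+1}).
rank(ker d_1) = rank(C_1) - rank(d_1) = 19 - 3 = 16.
rank(im d_{1+1}) = 0.
rank H_1 = 16 - 0 = 16

16


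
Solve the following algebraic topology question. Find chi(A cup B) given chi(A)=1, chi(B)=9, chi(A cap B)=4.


chi(A cup B) = chi(A) + chi(B) - chi(A cap B)
= 1 + (9) - (4)
= 6

6


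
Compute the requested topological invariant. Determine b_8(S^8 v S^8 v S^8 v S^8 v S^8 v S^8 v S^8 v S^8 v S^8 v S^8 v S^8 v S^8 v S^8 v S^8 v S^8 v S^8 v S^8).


For a wedge of spheres, H_k (k>0) is free on one generator per sphere of dimension k.
Spheres of dimension 8: count = 17.
b_8 = 17

17


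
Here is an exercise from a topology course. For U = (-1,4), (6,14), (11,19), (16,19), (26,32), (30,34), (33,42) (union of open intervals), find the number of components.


Sort and merge overlapping open intervals.
Merged: (-1,4), (6,19), (26,42).
Number of components = 3

3


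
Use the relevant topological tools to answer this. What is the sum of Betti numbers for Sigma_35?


For Sigma_35: b_0 = 1, b_1 = 2g = 70, b_2 = 1.
Total = 1 + 70 + 1 = 72

72


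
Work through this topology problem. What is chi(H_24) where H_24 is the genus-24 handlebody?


A genus-g handlebody deformation retracts to a wedge of g circles.
chi(vee_g S^1) = 1 - g.
chi(H_24) = 1 - 24 = -23

-23


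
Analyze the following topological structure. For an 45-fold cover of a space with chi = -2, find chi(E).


For a finite covering: chi(E) = (number of sheets) * chi(B).
chi(E) = 45 * (-2) = -90

-90


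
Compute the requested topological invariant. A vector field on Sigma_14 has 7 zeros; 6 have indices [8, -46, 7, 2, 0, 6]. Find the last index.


Poincare-Hopf: sum of indices = chi(M).
chi(Sigma_14) = 2 - 2*14 = -26.
Sum of known indices = -23.
x = chi - (sum known) = -26 - (-23) = -3

-3


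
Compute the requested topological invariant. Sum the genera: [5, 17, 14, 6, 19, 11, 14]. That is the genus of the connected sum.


Genus is additive under connected sum of orientable surfaces.
g = 5 + 17 + 14 + 6 + 19 + 11 + 14 = 86

86


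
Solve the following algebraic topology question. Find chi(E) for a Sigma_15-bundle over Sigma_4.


For a fiber bundle F -> E -> B (with CW structure): chi(E) = chi(B) * chi(F).
chi(Sigma_4) = -6, chi(Sigma_15) = -28.
chi(E) = (-6) * (-28) = 168

168


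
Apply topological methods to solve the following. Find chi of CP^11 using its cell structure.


CP^11 has one cell in each even dimension 0, 2, ..., 2*11 (11+1 cells total).
All cells are even-dimensional, so chi = number of cells.
chi = 11 + 1 = 12

12


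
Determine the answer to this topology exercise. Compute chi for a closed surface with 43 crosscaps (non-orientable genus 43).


For a non-orientable closed surface with k crosscaps: chi = 2 - k.
Here k = 43.
chi = 2 - 43 = -41

-41


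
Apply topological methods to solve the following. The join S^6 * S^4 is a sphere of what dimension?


Join of spheres: S^m * S^n = S^{m+n+1}.
dim = 6 + 4 + 1 = 11

11


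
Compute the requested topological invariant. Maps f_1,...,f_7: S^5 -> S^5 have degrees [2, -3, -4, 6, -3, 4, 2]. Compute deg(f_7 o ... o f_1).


Degree is multiplicative: deg(composition) = product of degrees.
= (2) * (-3) * (-4) * (6) * (-3) * (4) * (2) = -3456

-3456


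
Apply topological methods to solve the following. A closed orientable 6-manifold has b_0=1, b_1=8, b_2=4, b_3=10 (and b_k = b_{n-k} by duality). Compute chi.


By Poincare duality b_k = b_{6-k}, so full Betti numbers: b_0=1, b_1=8, b_2=4, b_3=10, b_4=4, b_5=8, b_6=1.
chi = sum (-1)^k b_k = -16

-16


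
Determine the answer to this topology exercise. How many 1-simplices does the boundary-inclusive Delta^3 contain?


Delta^3 has 3+1 vertices. A 1-face is a choice of 1+1 vertices.
f_1 = C(3+1, 1+1) = C(4,2) = 6

6


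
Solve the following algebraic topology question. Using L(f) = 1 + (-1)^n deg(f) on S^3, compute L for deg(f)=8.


On S^3: L(f) = tr(f_0*) + (-1)^3 tr(f_3*) = 1 + (-1)^3 * deg(f).
L(f) = 1 + (-1)^3 * 8 = 1 + -8 = -7

-7


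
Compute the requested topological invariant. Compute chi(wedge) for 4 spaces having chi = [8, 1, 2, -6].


chi(A v B) = chi(A) + chi(B) - 1 (one point identified).
For 4 spaces: chi = (sum chi_i) - (4 - 1).
sum = 5; chi = 5 - 3 = 2

2


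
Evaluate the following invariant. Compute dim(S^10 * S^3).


Join of spheres: S^m * S^n = S^{m+n+1}.
dim = 10 + 3 + 1 = 14

14


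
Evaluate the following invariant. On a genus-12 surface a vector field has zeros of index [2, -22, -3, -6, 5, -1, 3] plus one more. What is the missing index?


Poincare-Hopf: sum of indices = chi(M).
chi(Sigma_12) = 2 - 2*12 = -22.
Sum of known indices = -22.
x = chi - (sum known) = -22 - (-22) = 0

0


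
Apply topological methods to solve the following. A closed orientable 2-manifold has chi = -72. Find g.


chi = 2 - 2g for closed orientable surfaces.
-72 = 2 - 2g
2g = 2 - (-72) = 74
g = 37

37


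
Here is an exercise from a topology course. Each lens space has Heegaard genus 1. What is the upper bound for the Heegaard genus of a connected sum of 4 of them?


Heegaard genus satisfies g(A#B) <= g(A) + g(B).
Each lens space has g = 1.
Upper bound: 4 * 1 = 4

4


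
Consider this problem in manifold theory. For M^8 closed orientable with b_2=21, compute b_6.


Poincare duality for closed orientable n-manifolds: b_k = b_{n-k}.
Here n = 8, so b_6 = b_2 = 21

21


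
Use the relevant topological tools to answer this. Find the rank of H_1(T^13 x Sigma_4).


pi_1(A x B) = pi_1(A) x pi_1(B); rank of abelianization = b_1.
b_1(T^13) = 13, b_1(Sigma_4) = 2*4 = 8.
b_1(product) = 13 + 8 = 21

21


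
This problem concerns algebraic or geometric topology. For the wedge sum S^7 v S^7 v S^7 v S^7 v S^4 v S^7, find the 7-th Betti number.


For a wedge of spheres, H_k (k>0) is free on one generator per sphere of dimension k.
Spheres of dimension 7: count = 5.
b_7 = 5

5


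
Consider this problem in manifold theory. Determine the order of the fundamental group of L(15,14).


pi_1(L(p,q)) = Z/pZ for any q coprime to p.
|pi_1(L(15,14))| = 15

15


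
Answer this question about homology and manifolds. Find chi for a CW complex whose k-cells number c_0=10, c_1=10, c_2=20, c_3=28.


chi = sum_k (-1)^k c_k.
= (-1)^0*10 + (-1)^1*10 + (-1)^2*20 + (-1)^3*28
= (10) + (-10) + (20) + (-28)
= -8

-8


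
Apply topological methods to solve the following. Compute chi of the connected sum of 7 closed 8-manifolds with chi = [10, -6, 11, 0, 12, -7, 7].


For n-manifolds: chi(A#B) = chi(A) + chi(B) - chi(S^8).
chi(S^8) = 1 + (-1)^8 = 2.
chi(#) = (sum chi_i) - (7-1)*chi(S^8) = 27 - 6*2 = 15

15


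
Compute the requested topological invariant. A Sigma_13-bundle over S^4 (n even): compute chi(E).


chi(S^4) = 2 (n even), chi(Sigma_13) = 2 - 2*13 = -24.
chi(E) = 2 * (-24) = -48

-48


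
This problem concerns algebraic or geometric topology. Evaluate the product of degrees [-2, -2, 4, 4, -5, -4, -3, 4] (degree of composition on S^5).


Degree is multiplicative: deg(composition) = product of degrees.
= (-2) * (-2) * (4) * (4) * (-5) * (-4) * (-3) * (4) = -15360

-15360


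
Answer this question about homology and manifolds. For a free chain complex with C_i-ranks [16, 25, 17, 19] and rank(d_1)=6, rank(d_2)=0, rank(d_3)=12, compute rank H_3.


rank H_k = rank(ker d_k) - rank(im d_{k+1}).
rank(ker d_3) = rank(C_3) - rank(d_3) = 19 - 12 = 7.
rank(im d_{3+1}) = 0.
rank H_3 = 7 - 0 = 7

7


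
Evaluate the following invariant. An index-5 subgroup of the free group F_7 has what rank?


Nielsen-Schreier: an index-n subgroup of F_r is free of rank 1 + n(r-1).
Equivalently: chi(cover) = n*chi(base); chi(vee_r S^1) = 1 - 7 = -6.
chi(E) = 5*(-6) = -30; rank = 1 - chi(E) = 1 - (-30) = 31.
rank = 1 + 5*(7-1) = 1 + 30 = 31

31
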